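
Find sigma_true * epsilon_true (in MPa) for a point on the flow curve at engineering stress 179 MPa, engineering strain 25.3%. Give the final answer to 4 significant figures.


sigma_true = sigma_eng * (1 + epsilon_eng)
sigma_true = 179 * (1 + 0.253) = 224.287 MPa
epsilon_true = ln(1 + epsilon_eng)
epsilon_true = ln(1 + 0.253) = 0.225541
sigma_true * epsilon_true = 224.287 * 0.225541 = 50.59 MPa


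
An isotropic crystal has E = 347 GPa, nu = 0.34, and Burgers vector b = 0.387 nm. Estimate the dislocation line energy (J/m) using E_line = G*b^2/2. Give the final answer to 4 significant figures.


Step 1: G = E / (2*(1+nu))
G = 347 / (2*(1+0.34)) = 129.478 GPa = 1.29478e+11 Pa
Step 2: E_line = G*b^2/2
b = 0.387 nm = 3.87e-10 m
E_line = 0.5 * 1.29478e+11 * (3.87e-10)^2 = 9.696e-09 J/m


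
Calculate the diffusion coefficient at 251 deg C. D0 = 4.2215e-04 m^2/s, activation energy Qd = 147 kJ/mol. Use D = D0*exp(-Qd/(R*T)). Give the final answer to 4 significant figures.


D = D0 * exp(-Qd / (R*T))
T = 524.15 K
D = 4.2215e-04 * exp(-147e3 / (8.314 * 524.15))
D = 9.452e-19 m^2/s


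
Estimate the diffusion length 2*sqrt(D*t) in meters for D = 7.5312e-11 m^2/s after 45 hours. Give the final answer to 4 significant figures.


t = 45 hr = 162000 s
Diffusion length = 2*sqrt(D*t)
= 2*sqrt(7.5312e-11 * 162000)
= 6.986e-03 m


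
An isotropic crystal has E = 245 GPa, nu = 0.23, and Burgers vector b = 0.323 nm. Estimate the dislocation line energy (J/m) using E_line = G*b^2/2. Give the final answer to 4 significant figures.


Step 1: G = E / (2*(1+nu))
G = 245 / (2*(1+0.23)) = 99.5935 GPa = 9.95935e+10 Pa
Step 2: E_line = G*b^2/2
b = 0.323 nm = 3.23e-10 m
E_line = 0.5 * 9.95935e+10 * (3.23e-10)^2 = 5.195e-09 J/m


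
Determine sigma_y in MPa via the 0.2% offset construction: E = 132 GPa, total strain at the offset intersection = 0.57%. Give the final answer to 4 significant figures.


Offset strain = 0.002
Elastic strain at yield = total_strain - offset = 5.7e-03 - 0.002 = 3.7e-03
sigma_y = E * elastic_strain = 132000 * 3.7e-03
sigma_y = 488.4 MPa


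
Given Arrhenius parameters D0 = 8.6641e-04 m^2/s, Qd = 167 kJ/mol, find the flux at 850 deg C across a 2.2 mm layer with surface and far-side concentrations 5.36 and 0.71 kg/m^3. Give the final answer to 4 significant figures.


Step 1: D = D0 * exp(-Qd/(R*T))
T = 850 + 273.15 = 1123.15 K
D = 8.6641e-04 * exp(-167e3 / (8.314 * 1123.15)) = 1.48159e-11 m^2/s
Step 2: J = D * (C1 - C2) / dx
J = 1.48159e-11 * (5.36 - 0.71) / 2.2e-03
J = 3.132e-08 kg/(m^2*s)


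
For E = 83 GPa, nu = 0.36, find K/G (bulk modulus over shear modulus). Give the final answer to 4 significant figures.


G = E / (2*(1+nu))
G = 83 / (2*(1+0.36)) = 30.5147 GPa
K = E / (3*(1-2*nu))
K = 83 / (3*(1-2*0.36)) = 98.8095 GPa
K/G = 98.8095 / 30.5147 = 3.238


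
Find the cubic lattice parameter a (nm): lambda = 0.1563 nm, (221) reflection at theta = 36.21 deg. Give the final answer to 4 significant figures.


d = lambda / (2*sin(theta))
d = 0.1563 / (2*sin(36.21 deg))
d = 0.13229 nm
a = d * sqrt(h^2+k^2+l^2) = 0.13229 * sqrt(9)
a = 0.3969 nm


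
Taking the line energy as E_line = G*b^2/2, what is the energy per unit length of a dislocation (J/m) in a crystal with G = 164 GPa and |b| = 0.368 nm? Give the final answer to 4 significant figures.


E = G*b^2/2
b = 0.368 nm = 3.68e-10 m
G = 164 GPa = 1.64e+11 Pa
E = 0.5 * 1.64e+11 * (3.68e-10)^2
E = 1.11e-08 J/m


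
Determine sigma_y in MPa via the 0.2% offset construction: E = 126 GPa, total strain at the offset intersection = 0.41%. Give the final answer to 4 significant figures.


Offset strain = 0.002
Elastic strain at yield = total_strain - offset = 4.1e-03 - 0.002 = 2.1e-03
sigma_y = E * elastic_strain = 126000 * 2.1e-03
sigma_y = 264.6 MPa


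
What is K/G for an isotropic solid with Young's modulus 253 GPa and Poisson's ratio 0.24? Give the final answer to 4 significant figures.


G = E / (2*(1+nu))
G = 253 / (2*(1+0.24)) = 102.016 GPa
K = E / (3*(1-2*nu))
K = 253 / (3*(1-2*0.24)) = 162.179 GPa
K/G = 162.179 / 102.016 = 1.59


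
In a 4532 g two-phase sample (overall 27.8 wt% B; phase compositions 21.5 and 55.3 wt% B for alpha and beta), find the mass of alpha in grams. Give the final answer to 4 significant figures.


f_alpha = (C_beta - C0) / (C_beta - C_alpha)
f_alpha = (55.3 - 27.8) / (55.3 - 21.5) = 0.813609
m_alpha = f_alpha * m_total = 0.813609 * 4532 = 3687 g


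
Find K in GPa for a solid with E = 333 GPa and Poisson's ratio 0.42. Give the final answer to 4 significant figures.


K = E / (3*(1-2*nu))
K = 333 / (3*(1-2*0.42))
K = 693.8 GPa


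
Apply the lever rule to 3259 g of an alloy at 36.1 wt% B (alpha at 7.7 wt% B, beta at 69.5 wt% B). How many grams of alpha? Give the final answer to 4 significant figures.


f_alpha = (C_beta - C0) / (C_beta - C_alpha)
f_alpha = (69.5 - 36.1) / (69.5 - 7.7) = 0.540453
m_alpha = f_alpha * m_total = 0.540453 * 3259 = 1761 g


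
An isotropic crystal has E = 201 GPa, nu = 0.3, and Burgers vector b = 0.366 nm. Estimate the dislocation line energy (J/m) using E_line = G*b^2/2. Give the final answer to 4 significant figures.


Step 1: G = E / (2*(1+nu))
G = 201 / (2*(1+0.3)) = 77.3077 GPa = 7.73077e+10 Pa
Step 2: E_line = G*b^2/2
b = 0.366 nm = 3.66e-10 m
E_line = 0.5 * 7.73077e+10 * (3.66e-10)^2 = 5.178e-09 J/m


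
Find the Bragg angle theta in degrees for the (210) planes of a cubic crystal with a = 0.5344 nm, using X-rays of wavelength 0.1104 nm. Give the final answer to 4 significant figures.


d = a / sqrt(h^2+k^2+l^2)
d = 0.5344 / sqrt(5) = 0.238991 nm
lambda = 2*d*sin(theta)  =>  sin(theta) = lambda / (2*d)
sin(theta) = 0.1104 / (2 * 0.238991) = 0.230971
theta = 13.35 deg


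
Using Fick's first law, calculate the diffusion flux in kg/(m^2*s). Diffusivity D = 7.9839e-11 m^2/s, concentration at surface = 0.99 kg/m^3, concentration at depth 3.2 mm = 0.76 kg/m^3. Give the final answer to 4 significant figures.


J = -D * (dC/dx) = D * (C1 - C2) / dx
J = 7.9839e-11 * (0.99 - 0.76) / 3.2e-03
J = 5.738e-09 kg/(m^2*s)


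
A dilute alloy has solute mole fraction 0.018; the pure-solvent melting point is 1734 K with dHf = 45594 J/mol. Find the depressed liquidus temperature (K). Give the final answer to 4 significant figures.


dT = R*Tm^2*x / dHf
dT = 8.314 * 1734^2 * 0.018 / 45594
dT = 9.869 K
T_new = 1734 - 9.869 = 1724 K


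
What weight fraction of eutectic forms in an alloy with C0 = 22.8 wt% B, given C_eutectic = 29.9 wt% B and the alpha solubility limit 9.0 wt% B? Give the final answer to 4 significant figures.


f_primary = (C_e - C0) / (C_e - C_alpha_max)
f_primary = (29.9 - 22.8) / (29.9 - 9.0)
f_primary = 0.339713
f_eutectic = 1 - 0.339713 = 0.6603


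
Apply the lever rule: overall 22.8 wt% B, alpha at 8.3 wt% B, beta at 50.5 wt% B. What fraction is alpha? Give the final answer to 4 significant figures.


f_alpha = (C_beta - C0) / (C_beta - C_alpha)
f_alpha = (50.5 - 22.8) / (50.5 - 8.3)
f_alpha = 0.6564


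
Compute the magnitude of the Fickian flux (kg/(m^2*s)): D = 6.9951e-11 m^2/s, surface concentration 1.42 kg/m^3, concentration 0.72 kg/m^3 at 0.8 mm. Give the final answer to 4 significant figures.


J = -D * (dC/dx) = D * (C1 - C2) / dx
J = 6.9951e-11 * (1.42 - 0.72) / 8e-04
J = 6.121e-08 kg/(m^2*s)


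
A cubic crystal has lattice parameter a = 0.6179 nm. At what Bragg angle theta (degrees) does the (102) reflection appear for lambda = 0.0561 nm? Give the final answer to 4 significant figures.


d = a / sqrt(h^2+k^2+l^2)
d = 0.6179 / sqrt(5) = 0.276333 nm
lambda = 2*d*sin(theta)  =>  sin(theta) = lambda / (2*d)
sin(theta) = 0.0561 / (2 * 0.276333) = 0.101508
theta = 5.826 deg


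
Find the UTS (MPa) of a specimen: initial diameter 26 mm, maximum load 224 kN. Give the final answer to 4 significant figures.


A0 = pi*(d/2)^2 = pi*(26/2)^2 = 530.929 mm^2
UTS = F_max / A0 = 224*1000 / 530.929
UTS = 421.9 MPa


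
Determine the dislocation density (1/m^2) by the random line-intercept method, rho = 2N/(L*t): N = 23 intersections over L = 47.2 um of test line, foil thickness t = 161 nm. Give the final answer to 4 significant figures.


rho = 2N / (L * t)
L = 47.2 um = 4.72e-05 m, t = 161 nm = 1.61e-07 m
rho = 2 * 23 / (4.72e-05 * 1.61e-07)
rho = 6.053e+12 1/m^2


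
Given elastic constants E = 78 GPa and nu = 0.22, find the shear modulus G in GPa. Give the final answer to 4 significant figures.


G = E / (2*(1+nu))
G = 78 / (2*(1+0.22))
G = 31.97 GPa


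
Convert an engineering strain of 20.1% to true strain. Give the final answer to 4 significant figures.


epsilon_true = ln(1 + epsilon_eng)
epsilon_true = ln(1 + 0.201)
epsilon_true = 0.1832


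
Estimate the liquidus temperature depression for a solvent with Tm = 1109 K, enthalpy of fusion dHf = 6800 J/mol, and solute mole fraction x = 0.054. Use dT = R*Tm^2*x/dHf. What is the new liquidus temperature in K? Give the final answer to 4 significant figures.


dT = R*Tm^2*x / dHf
dT = 8.314 * 1109^2 * 0.054 / 6800
dT = 81.2004 K
T_new = 1109 - 81.2004 = 1028 K


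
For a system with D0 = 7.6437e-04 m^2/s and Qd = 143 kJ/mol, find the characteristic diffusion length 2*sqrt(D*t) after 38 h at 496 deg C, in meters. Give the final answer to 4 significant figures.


Step 1: D = D0 * exp(-Qd/(R*T))
T = 769.15 K
D = 7.6437e-04 * exp(-143e3 / (8.314 * 769.15)) = 1.48427e-13 m^2/s
Step 2: L = 2*sqrt(D*t)
t = 38 h = 136800 s
L = 2*sqrt(1.48427e-13 * 136800) = 2.85e-04 m


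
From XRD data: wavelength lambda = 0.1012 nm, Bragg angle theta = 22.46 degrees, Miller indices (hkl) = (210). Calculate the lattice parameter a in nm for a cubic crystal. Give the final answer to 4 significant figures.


d = lambda / (2*sin(theta))
d = 0.1012 / (2*sin(22.46 deg))
d = 0.132447 nm
a = d * sqrt(h^2+k^2+l^2) = 0.132447 * sqrt(5)
a = 0.2962 nm


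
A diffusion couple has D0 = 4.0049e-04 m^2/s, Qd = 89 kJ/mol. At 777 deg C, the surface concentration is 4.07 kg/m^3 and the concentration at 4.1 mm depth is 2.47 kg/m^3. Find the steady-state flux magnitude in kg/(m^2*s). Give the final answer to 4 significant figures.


Step 1: D = D0 * exp(-Qd/(R*T))
T = 777 + 273.15 = 1050.15 K
D = 4.0049e-04 * exp(-89e3 / (8.314 * 1050.15)) = 1.49815e-08 m^2/s
Step 2: J = D * (C1 - C2) / dx
J = 1.49815e-08 * (4.07 - 2.47) / 4.1e-03
J = 5.846e-06 kg/(m^2*s)


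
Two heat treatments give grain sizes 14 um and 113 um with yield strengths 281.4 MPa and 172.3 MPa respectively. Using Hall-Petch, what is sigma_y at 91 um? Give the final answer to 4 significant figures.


sigma_y = sigma0 + k / sqrt(d)
1/sqrt(d1) = 1/sqrt(1.4e-05) = 267.261;  1/sqrt(d2) = 94.0721
k = (sigma1 - sigma2) / (1/sqrt(d1) - 1/sqrt(d2)) = (281.4 - 172.3) / (267.261 - 94.0721) = 0.629947 MPa*m^0.5
sigma0 = sigma1 - k/sqrt(d1) = 281.4 - 0.629947*267.261 = 113.04 MPa
sigma_y(d3) = 113.04 + 0.629947 / sqrt(9.1e-05) = 179.1 MPa


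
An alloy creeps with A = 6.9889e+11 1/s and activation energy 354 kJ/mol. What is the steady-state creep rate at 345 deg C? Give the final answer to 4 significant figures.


rate = A * exp(-Q / (R*T))
T = 345 + 273.15 = 618.15 K
rate = 6.9889e+11 * exp(-354e3 / (8.314 * 618.15))
rate = 8.507e-19 1/s


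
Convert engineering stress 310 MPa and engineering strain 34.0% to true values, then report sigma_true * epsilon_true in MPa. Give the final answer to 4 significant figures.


sigma_true = sigma_eng * (1 + epsilon_eng)
sigma_true = 310 * (1 + 0.34) = 415.4 MPa
epsilon_true = ln(1 + epsilon_eng)
epsilon_true = ln(1 + 0.34) = 0.29267
sigma_true * epsilon_true = 415.4 * 0.29267 = 121.6 MPa


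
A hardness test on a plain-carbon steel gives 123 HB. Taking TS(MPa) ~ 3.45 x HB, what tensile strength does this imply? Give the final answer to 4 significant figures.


TS (MPa) = 3.45 * HB
TS = 3.45 * 123
TS = 424.4 MPa


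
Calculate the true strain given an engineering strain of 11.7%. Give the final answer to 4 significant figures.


epsilon_true = ln(1 + epsilon_eng)
epsilon_true = ln(1 + 0.117)
epsilon_true = 0.1106


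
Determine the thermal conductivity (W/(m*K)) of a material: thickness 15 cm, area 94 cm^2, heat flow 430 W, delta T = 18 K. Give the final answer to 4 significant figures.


k = Q*L / (A*dT)
L = 0.15 m, A = 9.4e-03 m^2
k = 430 * 0.15 / (9.4e-03 * 18)
k = 381.2 W/(m*K)


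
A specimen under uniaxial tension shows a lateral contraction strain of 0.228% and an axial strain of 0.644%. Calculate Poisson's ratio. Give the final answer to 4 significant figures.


nu = -epsilon_lat / epsilon_axial
Lateral strain is contraction (negative), so using magnitudes:
nu = 0.228 / 0.644
nu = 0.354


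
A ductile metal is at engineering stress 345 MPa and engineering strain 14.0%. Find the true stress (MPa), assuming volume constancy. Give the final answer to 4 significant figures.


sigma_true = sigma_eng * (1 + epsilon_eng)
sigma_true = 345 * (1 + 0.14)
sigma_true = 393.3 MPa


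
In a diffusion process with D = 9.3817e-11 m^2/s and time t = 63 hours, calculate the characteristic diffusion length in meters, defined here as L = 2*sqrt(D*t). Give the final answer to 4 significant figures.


t = 63 hr = 226800 s
Diffusion length = 2*sqrt(D*t)
= 2*sqrt(9.3817e-11 * 226800)
= 9.226e-03 m


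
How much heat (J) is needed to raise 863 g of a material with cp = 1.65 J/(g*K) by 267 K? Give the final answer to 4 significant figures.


Q = m * cp * dT
Q = 863 * 1.65 * 267
Q = 380200 J


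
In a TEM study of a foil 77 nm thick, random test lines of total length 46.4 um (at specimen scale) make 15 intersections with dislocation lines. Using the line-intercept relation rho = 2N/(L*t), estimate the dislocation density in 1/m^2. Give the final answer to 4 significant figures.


rho = 2N / (L * t)
L = 46.4 um = 4.64e-05 m, t = 77 nm = 7.7e-08 m
rho = 2 * 15 / (4.64e-05 * 7.7e-08)
rho = 8.397e+12 1/m^2


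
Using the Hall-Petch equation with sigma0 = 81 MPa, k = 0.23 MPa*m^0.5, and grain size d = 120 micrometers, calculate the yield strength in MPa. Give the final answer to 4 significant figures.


sigma_y = sigma0 + k / sqrt(d)
d = 120 um = 1.2e-04 m
sigma_y = 81 + 0.23 / sqrt(1.2e-04)
sigma_y = 102 MPa


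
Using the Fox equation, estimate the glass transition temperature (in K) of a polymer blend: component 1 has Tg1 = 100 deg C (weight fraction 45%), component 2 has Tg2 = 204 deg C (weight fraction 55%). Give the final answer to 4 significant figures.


1/Tg = w1/Tg1 + w2/Tg2 (in Kelvin)
Tg1 = 373.15 K, Tg2 = 477.15 K
1/Tg = 0.45/373.15 + 0.55/477.15
Tg = 424 K


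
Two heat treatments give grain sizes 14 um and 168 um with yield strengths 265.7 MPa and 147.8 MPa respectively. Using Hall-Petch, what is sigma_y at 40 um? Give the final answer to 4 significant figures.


sigma_y = sigma0 + k / sqrt(d)
1/sqrt(d1) = 1/sqrt(1.4e-05) = 267.261;  1/sqrt(d2) = 77.1517
k = (sigma1 - sigma2) / (1/sqrt(d1) - 1/sqrt(d2)) = (265.7 - 147.8) / (267.261 - 77.1517) = 0.620169 MPa*m^0.5
sigma0 = sigma1 - k/sqrt(d1) = 265.7 - 0.620169*267.261 = 99.9529 MPa
sigma_y(d3) = 99.9529 + 0.620169 / sqrt(4e-05) = 198 MPa


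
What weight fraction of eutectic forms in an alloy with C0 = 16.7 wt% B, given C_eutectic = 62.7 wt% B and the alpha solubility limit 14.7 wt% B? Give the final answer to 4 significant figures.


f_primary = (C_e - C0) / (C_e - C_alpha_max)
f_primary = (62.7 - 16.7) / (62.7 - 14.7)
f_primary = 0.958333
f_eutectic = 1 - 0.958333 = 0.04167


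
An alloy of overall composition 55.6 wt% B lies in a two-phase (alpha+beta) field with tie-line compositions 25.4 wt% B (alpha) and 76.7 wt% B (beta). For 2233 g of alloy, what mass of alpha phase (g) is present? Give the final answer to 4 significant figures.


f_alpha = (C_beta - C0) / (C_beta - C_alpha)
f_alpha = (76.7 - 55.6) / (76.7 - 25.4) = 0.411306
m_alpha = f_alpha * m_total = 0.411306 * 2233 = 918.4 g


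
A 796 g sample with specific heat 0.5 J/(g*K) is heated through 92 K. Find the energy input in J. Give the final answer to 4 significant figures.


Q = m * cp * dT
Q = 796 * 0.5 * 92
Q = 36620 J


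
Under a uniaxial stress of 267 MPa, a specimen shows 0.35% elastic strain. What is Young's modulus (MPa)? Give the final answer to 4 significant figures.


E = sigma / epsilon
epsilon = 0.35% = 3.5e-03
E = 267 / 3.5e-03
E = 76290 MPa


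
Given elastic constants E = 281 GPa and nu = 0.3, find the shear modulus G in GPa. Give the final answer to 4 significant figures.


G = E / (2*(1+nu))
G = 281 / (2*(1+0.3))
G = 108.1 GPa


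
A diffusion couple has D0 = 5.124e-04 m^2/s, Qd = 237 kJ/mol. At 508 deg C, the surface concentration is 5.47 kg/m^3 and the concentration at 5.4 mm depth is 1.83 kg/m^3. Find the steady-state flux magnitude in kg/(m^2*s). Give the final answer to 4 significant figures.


Step 1: D = D0 * exp(-Qd/(R*T))
T = 508 + 273.15 = 781.15 K
D = 5.124e-04 * exp(-237e3 / (8.314 * 781.15)) = 7.26286e-20 m^2/s
Step 2: J = D * (C1 - C2) / dx
J = 7.26286e-20 * (5.47 - 1.83) / 5.4e-03
J = 4.896e-17 kg/(m^2*s)


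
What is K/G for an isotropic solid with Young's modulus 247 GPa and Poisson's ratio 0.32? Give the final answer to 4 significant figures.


G = E / (2*(1+nu))
G = 247 / (2*(1+0.32)) = 93.5606 GPa
K = E / (3*(1-2*nu))
K = 247 / (3*(1-2*0.32)) = 228.704 GPa
K/G = 228.704 / 93.5606 = 2.444


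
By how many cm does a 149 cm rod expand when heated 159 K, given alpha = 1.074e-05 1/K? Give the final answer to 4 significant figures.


dL = L0 * alpha * dT
dL = 149 * 1.074e-05 * 159
dL = 0.2544 cm


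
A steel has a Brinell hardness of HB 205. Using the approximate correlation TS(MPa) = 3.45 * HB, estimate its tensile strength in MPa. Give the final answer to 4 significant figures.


TS (MPa) = 3.45 * HB
TS = 3.45 * 205
TS = 707.3 MPa


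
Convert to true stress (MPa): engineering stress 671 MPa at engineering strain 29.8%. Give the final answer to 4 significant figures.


sigma_true = sigma_eng * (1 + epsilon_eng)
sigma_true = 671 * (1 + 0.298)
sigma_true = 871 MPa


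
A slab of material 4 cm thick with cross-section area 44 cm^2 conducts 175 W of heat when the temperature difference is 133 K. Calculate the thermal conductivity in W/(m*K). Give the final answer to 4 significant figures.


k = Q*L / (A*dT)
L = 0.04 m, A = 4.4e-03 m^2
k = 175 * 0.04 / (4.4e-03 * 133)
k = 11.96 W/(m*K)


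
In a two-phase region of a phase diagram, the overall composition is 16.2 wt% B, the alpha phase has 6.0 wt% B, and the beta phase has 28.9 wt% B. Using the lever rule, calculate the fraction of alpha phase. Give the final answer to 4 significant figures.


f_alpha = (C_beta - C0) / (C_beta - C_alpha)
f_alpha = (28.9 - 16.2) / (28.9 - 6.0)
f_alpha = 0.5546


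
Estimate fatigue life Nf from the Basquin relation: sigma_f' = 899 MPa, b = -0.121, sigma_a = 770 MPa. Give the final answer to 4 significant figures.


sigma_a = sigma_f' * (2*Nf)^b
2*Nf = (sigma_a / sigma_f')^(1/b)
2*Nf = (770 / 899)^(1/-0.121)
2*Nf = 3.59701
Nf = 1.799 cycles


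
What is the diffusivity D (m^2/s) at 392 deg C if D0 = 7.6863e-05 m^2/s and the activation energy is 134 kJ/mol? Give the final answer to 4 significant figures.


D = D0 * exp(-Qd / (R*T))
T = 665.15 K
D = 7.6863e-05 * exp(-134e3 / (8.314 * 665.15))
D = 2.303e-15 m^2/s


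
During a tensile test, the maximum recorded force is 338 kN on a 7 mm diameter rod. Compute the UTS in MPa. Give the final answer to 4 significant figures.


A0 = pi*(d/2)^2 = pi*(7/2)^2 = 38.4845 mm^2
UTS = F_max / A0 = 338*1000 / 38.4845
UTS = 8783 MPa


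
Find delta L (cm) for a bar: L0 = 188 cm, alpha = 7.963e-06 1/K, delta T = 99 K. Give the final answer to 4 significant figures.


dL = L0 * alpha * dT
dL = 188 * 7.963e-06 * 99
dL = 0.1482 cm


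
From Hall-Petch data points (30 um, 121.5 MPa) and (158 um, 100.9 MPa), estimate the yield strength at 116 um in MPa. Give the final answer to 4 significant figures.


sigma_y = sigma0 + k / sqrt(d)
1/sqrt(d1) = 1/sqrt(3e-05) = 182.574;  1/sqrt(d2) = 79.5557
k = (sigma1 - sigma2) / (1/sqrt(d1) - 1/sqrt(d2)) = (121.5 - 100.9) / (182.574 - 79.5557) = 0.199964 MPa*m^0.5
sigma0 = sigma1 - k/sqrt(d1) = 121.5 - 0.199964*182.574 = 84.9917 MPa
sigma_y(d3) = 84.9917 + 0.199964 / sqrt(1.16e-04) = 103.6 MPa


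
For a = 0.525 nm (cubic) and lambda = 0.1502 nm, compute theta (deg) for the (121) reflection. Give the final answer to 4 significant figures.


d = a / sqrt(h^2+k^2+l^2)
d = 0.525 / sqrt(6) = 0.21433 nm
lambda = 2*d*sin(theta)  =>  sin(theta) = lambda / (2*d)
sin(theta) = 0.1502 / (2 * 0.21433) = 0.350394
theta = 20.51 deg


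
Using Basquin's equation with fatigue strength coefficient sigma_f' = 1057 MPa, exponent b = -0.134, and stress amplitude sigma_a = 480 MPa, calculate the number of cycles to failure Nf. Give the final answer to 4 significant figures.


sigma_a = sigma_f' * (2*Nf)^b
2*Nf = (sigma_a / sigma_f')^(1/b)
2*Nf = (480 / 1057)^(1/-0.134)
2*Nf = 361.794
Nf = 180.9 cycles


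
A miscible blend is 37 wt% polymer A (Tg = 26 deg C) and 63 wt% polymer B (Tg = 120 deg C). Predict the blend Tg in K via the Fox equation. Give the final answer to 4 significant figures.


1/Tg = w1/Tg1 + w2/Tg2 (in Kelvin)
Tg1 = 299.15 K, Tg2 = 393.15 K
1/Tg = 0.37/299.15 + 0.63/393.15
Tg = 352.2 K


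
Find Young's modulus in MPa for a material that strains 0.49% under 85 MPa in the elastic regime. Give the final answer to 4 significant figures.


E = sigma / epsilon
epsilon = 0.49% = 4.9e-03
E = 85 / 4.9e-03
E = 17350 MPa


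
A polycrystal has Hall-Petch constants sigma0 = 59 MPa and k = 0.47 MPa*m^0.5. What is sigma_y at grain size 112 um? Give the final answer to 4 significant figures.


sigma_y = sigma0 + k / sqrt(d)
d = 112 um = 1.12e-04 m
sigma_y = 59 + 0.47 / sqrt(1.12e-04)
sigma_y = 103.4 MPa


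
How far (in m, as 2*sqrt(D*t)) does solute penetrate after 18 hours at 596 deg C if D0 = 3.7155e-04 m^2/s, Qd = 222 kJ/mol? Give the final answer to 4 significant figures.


Step 1: D = D0 * exp(-Qd/(R*T))
T = 869.15 K
D = 3.7155e-04 * exp(-222e3 / (8.314 * 869.15)) = 1.68912e-17 m^2/s
Step 2: L = 2*sqrt(D*t)
t = 18 h = 64800 s
L = 2*sqrt(1.68912e-17 * 64800) = 2.092e-06 m


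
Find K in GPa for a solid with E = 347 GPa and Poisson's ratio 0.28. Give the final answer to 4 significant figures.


K = E / (3*(1-2*nu))
K = 347 / (3*(1-2*0.28))
K = 262.9 GPa


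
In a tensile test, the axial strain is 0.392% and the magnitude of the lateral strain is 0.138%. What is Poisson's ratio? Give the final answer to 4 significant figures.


nu = -epsilon_lat / epsilon_axial
Lateral strain is contraction (negative), so using magnitudes:
nu = 0.138 / 0.392
nu = 0.352


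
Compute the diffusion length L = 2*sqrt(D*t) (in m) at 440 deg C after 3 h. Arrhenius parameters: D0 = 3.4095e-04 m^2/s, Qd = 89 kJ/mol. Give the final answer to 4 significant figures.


Step 1: D = D0 * exp(-Qd/(R*T))
T = 713.15 K
D = 3.4095e-04 * exp(-89e3 / (8.314 * 713.15)) = 1.03194e-10 m^2/s
Step 2: L = 2*sqrt(D*t)
t = 3 h = 10800 s
L = 2*sqrt(1.03194e-10 * 10800) = 2.111e-03 m


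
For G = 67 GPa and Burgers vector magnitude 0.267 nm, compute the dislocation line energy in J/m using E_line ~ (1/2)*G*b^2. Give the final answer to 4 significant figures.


E = G*b^2/2
b = 0.267 nm = 2.67e-10 m
G = 67 GPa = 6.7e+10 Pa
E = 0.5 * 6.7e+10 * (2.67e-10)^2
E = 2.388e-09 J/m


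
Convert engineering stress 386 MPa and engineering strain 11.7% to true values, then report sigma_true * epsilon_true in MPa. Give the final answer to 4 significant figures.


sigma_true = sigma_eng * (1 + epsilon_eng)
sigma_true = 386 * (1 + 0.117) = 431.162 MPa
epsilon_true = ln(1 + epsilon_eng)
epsilon_true = ln(1 + 0.117) = 0.110647
sigma_true * epsilon_true = 431.162 * 0.110647 = 47.71 MPa


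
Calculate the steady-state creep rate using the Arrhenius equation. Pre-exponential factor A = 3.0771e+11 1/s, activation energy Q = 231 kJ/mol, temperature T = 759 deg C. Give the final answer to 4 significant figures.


rate = A * exp(-Q / (R*T))
T = 759 + 273.15 = 1032.15 K
rate = 3.0771e+11 * exp(-231e3 / (8.314 * 1032.15))
rate = 0.6271 1/s


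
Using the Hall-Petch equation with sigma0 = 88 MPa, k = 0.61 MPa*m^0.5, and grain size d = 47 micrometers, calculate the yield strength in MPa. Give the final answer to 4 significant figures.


sigma_y = sigma0 + k / sqrt(d)
d = 47 um = 4.7e-05 m
sigma_y = 88 + 0.61 / sqrt(4.7e-05)
sigma_y = 177 MPa


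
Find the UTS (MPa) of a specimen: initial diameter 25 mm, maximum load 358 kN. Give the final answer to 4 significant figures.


A0 = pi*(d/2)^2 = pi*(25/2)^2 = 490.874 mm^2
UTS = F_max / A0 = 358*1000 / 490.874
UTS = 729.3 MPa


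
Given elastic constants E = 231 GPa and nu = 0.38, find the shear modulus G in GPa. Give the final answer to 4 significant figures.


G = E / (2*(1+nu))
G = 231 / (2*(1+0.38))
G = 83.7 GPa


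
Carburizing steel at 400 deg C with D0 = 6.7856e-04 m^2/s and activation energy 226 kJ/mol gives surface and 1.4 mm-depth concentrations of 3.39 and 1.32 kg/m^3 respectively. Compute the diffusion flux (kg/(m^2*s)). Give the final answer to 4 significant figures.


Step 1: D = D0 * exp(-Qd/(R*T))
T = 400 + 273.15 = 673.15 K
D = 6.7856e-04 * exp(-226e3 / (8.314 * 673.15)) = 1.9677e-21 m^2/s
Step 2: J = D * (C1 - C2) / dx
J = 1.9677e-21 * (3.39 - 1.32) / 1.4e-03
J = 2.909e-18 kg/(m^2*s)


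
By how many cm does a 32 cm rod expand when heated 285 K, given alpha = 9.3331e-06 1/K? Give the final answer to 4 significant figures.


dL = L0 * alpha * dT
dL = 32 * 9.3331e-06 * 285
dL = 0.08512 cm


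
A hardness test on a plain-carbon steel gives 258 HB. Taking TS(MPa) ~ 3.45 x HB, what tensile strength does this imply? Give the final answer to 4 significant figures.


TS (MPa) = 3.45 * HB
TS = 3.45 * 258
TS = 890.1 MPa


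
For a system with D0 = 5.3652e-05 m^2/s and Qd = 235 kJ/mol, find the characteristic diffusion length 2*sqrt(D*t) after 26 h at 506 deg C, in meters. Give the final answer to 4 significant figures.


Step 1: D = D0 * exp(-Qd/(R*T))
T = 779.15 K
D = 5.3652e-05 * exp(-235e3 / (8.314 * 779.15)) = 9.42951e-21 m^2/s
Step 2: L = 2*sqrt(D*t)
t = 26 h = 93600 s
L = 2*sqrt(9.42951e-21 * 93600) = 5.942e-08 m


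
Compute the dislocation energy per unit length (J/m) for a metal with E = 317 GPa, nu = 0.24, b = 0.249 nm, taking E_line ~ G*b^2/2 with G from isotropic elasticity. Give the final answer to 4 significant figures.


Step 1: G = E / (2*(1+nu))
G = 317 / (2*(1+0.24)) = 127.823 GPa = 1.27823e+11 Pa
Step 2: E_line = G*b^2/2
b = 0.249 nm = 2.49e-10 m
E_line = 0.5 * 1.27823e+11 * (2.49e-10)^2 = 3.963e-09 J/m


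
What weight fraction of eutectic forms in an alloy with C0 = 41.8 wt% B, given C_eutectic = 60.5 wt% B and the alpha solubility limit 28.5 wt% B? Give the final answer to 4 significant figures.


f_primary = (C_e - C0) / (C_e - C_alpha_max)
f_primary = (60.5 - 41.8) / (60.5 - 28.5)
f_primary = 0.584375
f_eutectic = 1 - 0.584375 = 0.4156


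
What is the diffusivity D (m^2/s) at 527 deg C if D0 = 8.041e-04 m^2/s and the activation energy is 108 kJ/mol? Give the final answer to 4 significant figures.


D = D0 * exp(-Qd / (R*T))
T = 800.15 K
D = 8.041e-04 * exp(-108e3 / (8.314 * 800.15))
D = 7.157e-11 m^2/s


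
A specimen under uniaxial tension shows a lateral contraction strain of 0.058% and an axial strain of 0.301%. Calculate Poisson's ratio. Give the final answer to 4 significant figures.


nu = -epsilon_lat / epsilon_axial
Lateral strain is contraction (negative), so using magnitudes:
nu = 0.058 / 0.301
nu = 0.1927


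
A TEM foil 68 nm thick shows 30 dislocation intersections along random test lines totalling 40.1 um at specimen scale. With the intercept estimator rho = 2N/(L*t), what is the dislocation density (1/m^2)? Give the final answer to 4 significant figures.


rho = 2N / (L * t)
L = 40.1 um = 4.01e-05 m, t = 68 nm = 6.8e-08 m
rho = 2 * 30 / (4.01e-05 * 6.8e-08)
rho = 2.2e+13 1/m^2


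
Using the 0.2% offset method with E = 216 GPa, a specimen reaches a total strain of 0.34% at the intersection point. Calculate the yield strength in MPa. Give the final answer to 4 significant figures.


Offset strain = 0.002
Elastic strain at yield = total_strain - offset = 3.4e-03 - 0.002 = 1.4e-03
sigma_y = E * elastic_strain = 216000 * 1.4e-03
sigma_y = 302.4 MPa


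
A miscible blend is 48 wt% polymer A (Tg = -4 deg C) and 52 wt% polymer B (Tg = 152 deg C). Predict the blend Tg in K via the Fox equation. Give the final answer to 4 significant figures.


1/Tg = w1/Tg1 + w2/Tg2 (in Kelvin)
Tg1 = 269.15 K, Tg2 = 425.15 K
1/Tg = 0.48/269.15 + 0.52/425.15
Tg = 332.6 K


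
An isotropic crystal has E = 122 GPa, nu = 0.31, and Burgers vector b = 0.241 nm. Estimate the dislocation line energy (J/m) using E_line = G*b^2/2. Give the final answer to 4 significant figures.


Step 1: G = E / (2*(1+nu))
G = 122 / (2*(1+0.31)) = 46.5649 GPa = 4.65649e+10 Pa
Step 2: E_line = G*b^2/2
b = 0.241 nm = 2.41e-10 m
E_line = 0.5 * 4.65649e+10 * (2.41e-10)^2 = 1.352e-09 J/m


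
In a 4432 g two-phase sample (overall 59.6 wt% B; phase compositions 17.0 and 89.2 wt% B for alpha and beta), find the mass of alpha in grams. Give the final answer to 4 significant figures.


f_alpha = (C_beta - C0) / (C_beta - C_alpha)
f_alpha = (89.2 - 59.6) / (89.2 - 17.0) = 0.409972
m_alpha = f_alpha * m_total = 0.409972 * 4432 = 1817 g


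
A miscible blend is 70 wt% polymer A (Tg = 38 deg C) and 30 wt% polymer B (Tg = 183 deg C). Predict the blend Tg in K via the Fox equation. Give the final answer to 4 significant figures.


1/Tg = w1/Tg1 + w2/Tg2 (in Kelvin)
Tg1 = 311.15 K, Tg2 = 456.15 K
1/Tg = 0.7/311.15 + 0.3/456.15
Tg = 344 K


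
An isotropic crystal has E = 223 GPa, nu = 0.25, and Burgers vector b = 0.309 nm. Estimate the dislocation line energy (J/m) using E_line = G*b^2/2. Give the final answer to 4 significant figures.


Step 1: G = E / (2*(1+nu))
G = 223 / (2*(1+0.25)) = 89.2 GPa = 8.92e+10 Pa
Step 2: E_line = G*b^2/2
b = 0.309 nm = 3.09e-10 m
E_line = 0.5 * 8.92e+10 * (3.09e-10)^2 = 4.258e-09 J/m


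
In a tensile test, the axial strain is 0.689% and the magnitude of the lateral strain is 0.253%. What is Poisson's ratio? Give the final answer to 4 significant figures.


nu = -epsilon_lat / epsilon_axial
Lateral strain is contraction (negative), so using magnitudes:
nu = 0.253 / 0.689
nu = 0.3672


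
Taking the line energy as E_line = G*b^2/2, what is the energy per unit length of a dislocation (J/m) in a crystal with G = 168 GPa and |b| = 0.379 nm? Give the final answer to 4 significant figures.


E = G*b^2/2
b = 0.379 nm = 3.79e-10 m
G = 168 GPa = 1.68e+11 Pa
E = 0.5 * 1.68e+11 * (3.79e-10)^2
E = 1.207e-08 J/m


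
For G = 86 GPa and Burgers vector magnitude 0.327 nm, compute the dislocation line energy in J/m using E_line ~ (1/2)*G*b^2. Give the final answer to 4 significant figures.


E = G*b^2/2
b = 0.327 nm = 3.27e-10 m
G = 86 GPa = 8.6e+10 Pa
E = 0.5 * 8.6e+10 * (3.27e-10)^2
E = 4.598e-09 J/m


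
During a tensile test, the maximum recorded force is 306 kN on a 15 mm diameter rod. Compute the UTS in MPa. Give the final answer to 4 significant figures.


A0 = pi*(d/2)^2 = pi*(15/2)^2 = 176.715 mm^2
UTS = F_max / A0 = 306*1000 / 176.715
UTS = 1732 MPa


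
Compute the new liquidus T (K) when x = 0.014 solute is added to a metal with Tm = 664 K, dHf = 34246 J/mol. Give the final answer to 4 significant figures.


dT = R*Tm^2*x / dHf
dT = 8.314 * 664^2 * 0.014 / 34246
dT = 1.49853 K
T_new = 664 - 1.49853 = 662.5 K


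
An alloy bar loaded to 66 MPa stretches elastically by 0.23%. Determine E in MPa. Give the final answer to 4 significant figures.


E = sigma / epsilon
epsilon = 0.23% = 2.3e-03
E = 66 / 2.3e-03
E = 28700 MPa


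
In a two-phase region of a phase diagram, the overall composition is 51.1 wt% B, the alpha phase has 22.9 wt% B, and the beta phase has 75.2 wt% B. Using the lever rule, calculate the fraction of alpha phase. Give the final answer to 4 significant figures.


f_alpha = (C_beta - C0) / (C_beta - C_alpha)
f_alpha = (75.2 - 51.1) / (75.2 - 22.9)
f_alpha = 0.4608


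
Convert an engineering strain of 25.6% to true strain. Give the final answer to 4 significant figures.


epsilon_true = ln(1 + epsilon_eng)
epsilon_true = ln(1 + 0.256)
epsilon_true = 0.2279


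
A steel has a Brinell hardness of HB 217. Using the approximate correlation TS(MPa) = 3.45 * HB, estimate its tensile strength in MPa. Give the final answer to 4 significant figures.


TS (MPa) = 3.45 * HB
TS = 3.45 * 217
TS = 748.7 MPa


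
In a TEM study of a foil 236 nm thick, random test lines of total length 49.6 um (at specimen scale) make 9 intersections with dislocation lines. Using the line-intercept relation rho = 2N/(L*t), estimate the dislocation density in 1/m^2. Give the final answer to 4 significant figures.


rho = 2N / (L * t)
L = 49.6 um = 4.96e-05 m, t = 236 nm = 2.36e-07 m
rho = 2 * 9 / (4.96e-05 * 2.36e-07)
rho = 1.538e+12 1/m^2


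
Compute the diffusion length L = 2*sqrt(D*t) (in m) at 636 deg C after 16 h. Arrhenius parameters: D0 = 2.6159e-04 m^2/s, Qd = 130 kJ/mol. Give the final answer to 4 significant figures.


Step 1: D = D0 * exp(-Qd/(R*T))
T = 909.15 K
D = 2.6159e-04 * exp(-130e3 / (8.314 * 909.15)) = 8.87735e-12 m^2/s
Step 2: L = 2*sqrt(D*t)
t = 16 h = 57600 s
L = 2*sqrt(8.87735e-12 * 57600) = 1.43e-03 m


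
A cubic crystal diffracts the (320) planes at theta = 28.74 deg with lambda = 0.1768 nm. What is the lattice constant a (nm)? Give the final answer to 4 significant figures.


d = lambda / (2*sin(theta))
d = 0.1768 / (2*sin(28.74 deg))
d = 0.183847 nm
a = d * sqrt(h^2+k^2+l^2) = 0.183847 * sqrt(13)
a = 0.6629 nm


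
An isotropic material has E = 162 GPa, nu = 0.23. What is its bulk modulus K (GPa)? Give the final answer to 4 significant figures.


K = E / (3*(1-2*nu))
K = 162 / (3*(1-2*0.23))
K = 100 GPa


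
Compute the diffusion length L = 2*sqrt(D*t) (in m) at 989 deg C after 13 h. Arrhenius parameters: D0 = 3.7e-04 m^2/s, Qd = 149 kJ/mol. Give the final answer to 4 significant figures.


Step 1: D = D0 * exp(-Qd/(R*T))
T = 1262.15 K
D = 3.7e-04 * exp(-149e3 / (8.314 * 1262.15)) = 2.52085e-10 m^2/s
Step 2: L = 2*sqrt(D*t)
t = 13 h = 46800 s
L = 2*sqrt(2.52085e-10 * 46800) = 6.87e-03 m


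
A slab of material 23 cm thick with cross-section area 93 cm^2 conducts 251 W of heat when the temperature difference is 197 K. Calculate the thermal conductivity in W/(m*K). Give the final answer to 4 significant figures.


k = Q*L / (A*dT)
L = 0.23 m, A = 9.3e-03 m^2
k = 251 * 0.23 / (9.3e-03 * 197)
k = 31.51 W/(m*K)


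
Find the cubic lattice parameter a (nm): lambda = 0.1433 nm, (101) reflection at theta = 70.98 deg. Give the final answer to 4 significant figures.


d = lambda / (2*sin(theta))
d = 0.1433 / (2*sin(70.98 deg))
d = 0.0757876 nm
a = d * sqrt(h^2+k^2+l^2) = 0.0757876 * sqrt(2)
a = 0.1072 nm


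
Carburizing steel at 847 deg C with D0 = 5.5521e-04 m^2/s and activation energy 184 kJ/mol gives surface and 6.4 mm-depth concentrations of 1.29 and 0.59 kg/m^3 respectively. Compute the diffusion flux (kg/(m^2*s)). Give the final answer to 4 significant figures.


Step 1: D = D0 * exp(-Qd/(R*T))
T = 847 + 273.15 = 1120.15 K
D = 5.5521e-04 * exp(-184e3 / (8.314 * 1120.15)) = 1.45845e-12 m^2/s
Step 2: J = D * (C1 - C2) / dx
J = 1.45845e-12 * (1.29 - 0.59) / 6.4e-03
J = 1.595e-10 kg/(m^2*s)


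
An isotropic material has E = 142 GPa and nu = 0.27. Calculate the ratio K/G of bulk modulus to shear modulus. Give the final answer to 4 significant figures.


G = E / (2*(1+nu))
G = 142 / (2*(1+0.27)) = 55.9055 GPa
K = E / (3*(1-2*nu))
K = 142 / (3*(1-2*0.27)) = 102.899 GPa
K/G = 102.899 / 55.9055 = 1.841


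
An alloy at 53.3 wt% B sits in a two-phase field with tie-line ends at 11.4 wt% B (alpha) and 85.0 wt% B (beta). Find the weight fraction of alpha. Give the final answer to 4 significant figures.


f_alpha = (C_beta - C0) / (C_beta - C_alpha)
f_alpha = (85.0 - 53.3) / (85.0 - 11.4)
f_alpha = 0.4307


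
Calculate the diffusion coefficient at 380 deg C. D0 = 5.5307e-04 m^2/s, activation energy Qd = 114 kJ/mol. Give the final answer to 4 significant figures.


D = D0 * exp(-Qd / (R*T))
T = 653.15 K
D = 5.5307e-04 * exp(-114e3 / (8.314 * 653.15))
D = 4.222e-13 m^2/s


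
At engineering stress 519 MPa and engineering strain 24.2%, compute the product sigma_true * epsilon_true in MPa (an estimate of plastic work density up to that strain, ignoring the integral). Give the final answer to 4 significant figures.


sigma_true = sigma_eng * (1 + epsilon_eng)
sigma_true = 519 * (1 + 0.242) = 644.598 MPa
epsilon_true = ln(1 + epsilon_eng)
epsilon_true = ln(1 + 0.242) = 0.216723
sigma_true * epsilon_true = 644.598 * 0.216723 = 139.7 MPa


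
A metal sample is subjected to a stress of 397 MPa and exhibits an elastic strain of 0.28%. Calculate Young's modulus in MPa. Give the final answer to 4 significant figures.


E = sigma / epsilon
epsilon = 0.28% = 2.8e-03
E = 397 / 2.8e-03
E = 141800 MPa


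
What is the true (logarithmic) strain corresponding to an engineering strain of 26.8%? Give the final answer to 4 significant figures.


epsilon_true = ln(1 + epsilon_eng)
epsilon_true = ln(1 + 0.268)
epsilon_true = 0.2374


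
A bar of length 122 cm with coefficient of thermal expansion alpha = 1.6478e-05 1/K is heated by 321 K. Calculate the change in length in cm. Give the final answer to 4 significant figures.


dL = L0 * alpha * dT
dL = 122 * 1.6478e-05 * 321
dL = 0.6453 cm


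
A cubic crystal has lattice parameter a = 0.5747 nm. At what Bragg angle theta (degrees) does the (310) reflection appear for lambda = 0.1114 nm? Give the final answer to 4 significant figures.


d = a / sqrt(h^2+k^2+l^2)
d = 0.5747 / sqrt(10) = 0.181736 nm
lambda = 2*d*sin(theta)  =>  sin(theta) = lambda / (2*d)
sin(theta) = 0.1114 / (2 * 0.181736) = 0.306488
theta = 17.85 deg


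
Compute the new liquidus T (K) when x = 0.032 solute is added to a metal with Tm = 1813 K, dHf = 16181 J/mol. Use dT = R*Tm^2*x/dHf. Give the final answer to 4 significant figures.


dT = R*Tm^2*x / dHf
dT = 8.314 * 1813^2 * 0.032 / 16181
dT = 54.0443 K
T_new = 1813 - 54.0443 = 1759 K


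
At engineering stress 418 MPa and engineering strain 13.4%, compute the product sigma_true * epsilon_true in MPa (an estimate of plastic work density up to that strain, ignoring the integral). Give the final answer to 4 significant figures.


sigma_true = sigma_eng * (1 + epsilon_eng)
sigma_true = 418 * (1 + 0.134) = 474.012 MPa
epsilon_true = ln(1 + epsilon_eng)
epsilon_true = ln(1 + 0.134) = 0.125751
sigma_true * epsilon_true = 474.012 * 0.125751 = 59.61 MPa


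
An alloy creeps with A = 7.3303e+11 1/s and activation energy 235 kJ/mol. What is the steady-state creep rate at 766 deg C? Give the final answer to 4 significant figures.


rate = A * exp(-Q / (R*T))
T = 766 + 273.15 = 1039.15 K
rate = 7.3303e+11 * exp(-235e3 / (8.314 * 1039.15))
rate = 1.127 1/s


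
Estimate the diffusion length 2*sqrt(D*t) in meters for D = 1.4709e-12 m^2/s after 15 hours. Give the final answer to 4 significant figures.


t = 15 hr = 54000 s
Diffusion length = 2*sqrt(D*t)
= 2*sqrt(1.4709e-12 * 54000)
= 5.637e-04 m


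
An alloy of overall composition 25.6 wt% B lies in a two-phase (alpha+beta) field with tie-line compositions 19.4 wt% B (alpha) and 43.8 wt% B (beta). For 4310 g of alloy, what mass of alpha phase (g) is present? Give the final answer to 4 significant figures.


f_alpha = (C_beta - C0) / (C_beta - C_alpha)
f_alpha = (43.8 - 25.6) / (43.8 - 19.4) = 0.745902
m_alpha = f_alpha * m_total = 0.745902 * 4310 = 3215 g


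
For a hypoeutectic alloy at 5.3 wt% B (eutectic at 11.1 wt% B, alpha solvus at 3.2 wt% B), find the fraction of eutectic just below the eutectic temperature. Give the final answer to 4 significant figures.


f_primary = (C_e - C0) / (C_e - C_alpha_max)
f_primary = (11.1 - 5.3) / (11.1 - 3.2)
f_primary = 0.734177
f_eutectic = 1 - 0.734177 = 0.2658
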